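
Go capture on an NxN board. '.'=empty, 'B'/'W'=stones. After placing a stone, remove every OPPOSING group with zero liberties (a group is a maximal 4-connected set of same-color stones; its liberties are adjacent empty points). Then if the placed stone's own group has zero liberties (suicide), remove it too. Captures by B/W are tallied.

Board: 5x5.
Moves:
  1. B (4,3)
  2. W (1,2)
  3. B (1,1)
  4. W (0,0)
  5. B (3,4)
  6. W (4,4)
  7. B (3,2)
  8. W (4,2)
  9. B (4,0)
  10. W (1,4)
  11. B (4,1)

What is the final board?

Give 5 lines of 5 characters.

Move 1: B@(4,3) -> caps B=0 W=0
Move 2: W@(1,2) -> caps B=0 W=0
Move 3: B@(1,1) -> caps B=0 W=0
Move 4: W@(0,0) -> caps B=0 W=0
Move 5: B@(3,4) -> caps B=0 W=0
Move 6: W@(4,4) -> caps B=0 W=0
Move 7: B@(3,2) -> caps B=0 W=0
Move 8: W@(4,2) -> caps B=0 W=0
Move 9: B@(4,0) -> caps B=0 W=0
Move 10: W@(1,4) -> caps B=0 W=0
Move 11: B@(4,1) -> caps B=1 W=0

Answer: W....
.BW.W
.....
..B.B
BB.B.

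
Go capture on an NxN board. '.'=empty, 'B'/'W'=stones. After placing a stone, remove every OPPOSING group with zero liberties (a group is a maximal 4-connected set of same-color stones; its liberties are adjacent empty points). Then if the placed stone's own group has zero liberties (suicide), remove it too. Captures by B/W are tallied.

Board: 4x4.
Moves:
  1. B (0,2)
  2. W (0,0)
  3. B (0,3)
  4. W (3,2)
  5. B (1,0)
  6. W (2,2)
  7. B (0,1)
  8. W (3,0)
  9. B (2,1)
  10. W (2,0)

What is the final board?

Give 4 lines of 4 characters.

Answer: .BBB
B...
WBW.
W.W.

Derivation:
Move 1: B@(0,2) -> caps B=0 W=0
Move 2: W@(0,0) -> caps B=0 W=0
Move 3: B@(0,3) -> caps B=0 W=0
Move 4: W@(3,2) -> caps B=0 W=0
Move 5: B@(1,0) -> caps B=0 W=0
Move 6: W@(2,2) -> caps B=0 W=0
Move 7: B@(0,1) -> caps B=1 W=0
Move 8: W@(3,0) -> caps B=1 W=0
Move 9: B@(2,1) -> caps B=1 W=0
Move 10: W@(2,0) -> caps B=1 W=0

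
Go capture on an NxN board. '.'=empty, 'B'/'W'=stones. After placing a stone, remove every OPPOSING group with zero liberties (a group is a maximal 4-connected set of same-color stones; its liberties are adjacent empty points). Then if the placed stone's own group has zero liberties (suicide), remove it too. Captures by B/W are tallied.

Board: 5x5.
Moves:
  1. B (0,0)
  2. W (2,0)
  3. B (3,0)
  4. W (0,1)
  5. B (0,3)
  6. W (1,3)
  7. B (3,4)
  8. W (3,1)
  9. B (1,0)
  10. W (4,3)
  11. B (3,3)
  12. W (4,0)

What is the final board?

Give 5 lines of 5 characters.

Answer: BW.B.
B..W.
W....
.W.BB
W..W.

Derivation:
Move 1: B@(0,0) -> caps B=0 W=0
Move 2: W@(2,0) -> caps B=0 W=0
Move 3: B@(3,0) -> caps B=0 W=0
Move 4: W@(0,1) -> caps B=0 W=0
Move 5: B@(0,3) -> caps B=0 W=0
Move 6: W@(1,3) -> caps B=0 W=0
Move 7: B@(3,4) -> caps B=0 W=0
Move 8: W@(3,1) -> caps B=0 W=0
Move 9: B@(1,0) -> caps B=0 W=0
Move 10: W@(4,3) -> caps B=0 W=0
Move 11: B@(3,3) -> caps B=0 W=0
Move 12: W@(4,0) -> caps B=0 W=1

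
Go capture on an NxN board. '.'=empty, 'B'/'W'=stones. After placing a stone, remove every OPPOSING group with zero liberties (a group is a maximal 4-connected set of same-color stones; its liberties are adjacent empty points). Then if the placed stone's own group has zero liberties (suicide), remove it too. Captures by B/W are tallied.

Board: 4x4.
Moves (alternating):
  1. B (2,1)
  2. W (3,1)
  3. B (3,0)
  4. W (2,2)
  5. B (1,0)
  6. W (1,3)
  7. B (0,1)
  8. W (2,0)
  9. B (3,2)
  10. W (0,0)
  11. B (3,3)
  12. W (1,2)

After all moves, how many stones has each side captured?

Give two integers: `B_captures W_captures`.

Move 1: B@(2,1) -> caps B=0 W=0
Move 2: W@(3,1) -> caps B=0 W=0
Move 3: B@(3,0) -> caps B=0 W=0
Move 4: W@(2,2) -> caps B=0 W=0
Move 5: B@(1,0) -> caps B=0 W=0
Move 6: W@(1,3) -> caps B=0 W=0
Move 7: B@(0,1) -> caps B=0 W=0
Move 8: W@(2,0) -> caps B=0 W=1
Move 9: B@(3,2) -> caps B=0 W=1
Move 10: W@(0,0) -> caps B=0 W=1
Move 11: B@(3,3) -> caps B=0 W=1
Move 12: W@(1,2) -> caps B=0 W=1

Answer: 0 1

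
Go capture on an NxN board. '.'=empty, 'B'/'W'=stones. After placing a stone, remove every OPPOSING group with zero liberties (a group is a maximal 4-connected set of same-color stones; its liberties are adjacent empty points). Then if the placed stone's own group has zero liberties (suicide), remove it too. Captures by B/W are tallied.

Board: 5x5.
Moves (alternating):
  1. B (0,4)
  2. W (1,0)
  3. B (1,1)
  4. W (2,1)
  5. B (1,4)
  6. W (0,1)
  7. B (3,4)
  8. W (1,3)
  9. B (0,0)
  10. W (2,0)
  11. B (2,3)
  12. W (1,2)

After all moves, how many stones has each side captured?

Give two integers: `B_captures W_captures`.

Move 1: B@(0,4) -> caps B=0 W=0
Move 2: W@(1,0) -> caps B=0 W=0
Move 3: B@(1,1) -> caps B=0 W=0
Move 4: W@(2,1) -> caps B=0 W=0
Move 5: B@(1,4) -> caps B=0 W=0
Move 6: W@(0,1) -> caps B=0 W=0
Move 7: B@(3,4) -> caps B=0 W=0
Move 8: W@(1,3) -> caps B=0 W=0
Move 9: B@(0,0) -> caps B=0 W=0
Move 10: W@(2,0) -> caps B=0 W=0
Move 11: B@(2,3) -> caps B=0 W=0
Move 12: W@(1,2) -> caps B=0 W=1

Answer: 0 1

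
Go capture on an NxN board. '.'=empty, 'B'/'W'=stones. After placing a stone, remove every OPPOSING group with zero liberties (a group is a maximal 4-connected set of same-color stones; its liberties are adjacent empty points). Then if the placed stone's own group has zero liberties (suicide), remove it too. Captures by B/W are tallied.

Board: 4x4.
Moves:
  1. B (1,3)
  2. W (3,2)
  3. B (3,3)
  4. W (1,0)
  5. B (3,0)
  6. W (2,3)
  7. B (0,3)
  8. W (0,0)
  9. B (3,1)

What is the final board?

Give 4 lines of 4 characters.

Answer: W..B
W..B
...W
BBW.

Derivation:
Move 1: B@(1,3) -> caps B=0 W=0
Move 2: W@(3,2) -> caps B=0 W=0
Move 3: B@(3,3) -> caps B=0 W=0
Move 4: W@(1,0) -> caps B=0 W=0
Move 5: B@(3,0) -> caps B=0 W=0
Move 6: W@(2,3) -> caps B=0 W=1
Move 7: B@(0,3) -> caps B=0 W=1
Move 8: W@(0,0) -> caps B=0 W=1
Move 9: B@(3,1) -> caps B=0 W=1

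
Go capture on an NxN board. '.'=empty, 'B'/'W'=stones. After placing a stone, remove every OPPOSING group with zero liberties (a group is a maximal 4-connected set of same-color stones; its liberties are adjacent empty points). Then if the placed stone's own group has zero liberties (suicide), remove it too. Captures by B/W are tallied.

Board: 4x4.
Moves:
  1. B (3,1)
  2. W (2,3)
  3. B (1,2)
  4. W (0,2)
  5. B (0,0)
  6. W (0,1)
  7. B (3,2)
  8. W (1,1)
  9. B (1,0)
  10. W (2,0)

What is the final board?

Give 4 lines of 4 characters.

Move 1: B@(3,1) -> caps B=0 W=0
Move 2: W@(2,3) -> caps B=0 W=0
Move 3: B@(1,2) -> caps B=0 W=0
Move 4: W@(0,2) -> caps B=0 W=0
Move 5: B@(0,0) -> caps B=0 W=0
Move 6: W@(0,1) -> caps B=0 W=0
Move 7: B@(3,2) -> caps B=0 W=0
Move 8: W@(1,1) -> caps B=0 W=0
Move 9: B@(1,0) -> caps B=0 W=0
Move 10: W@(2,0) -> caps B=0 W=2

Answer: .WW.
.WB.
W..W
.BB.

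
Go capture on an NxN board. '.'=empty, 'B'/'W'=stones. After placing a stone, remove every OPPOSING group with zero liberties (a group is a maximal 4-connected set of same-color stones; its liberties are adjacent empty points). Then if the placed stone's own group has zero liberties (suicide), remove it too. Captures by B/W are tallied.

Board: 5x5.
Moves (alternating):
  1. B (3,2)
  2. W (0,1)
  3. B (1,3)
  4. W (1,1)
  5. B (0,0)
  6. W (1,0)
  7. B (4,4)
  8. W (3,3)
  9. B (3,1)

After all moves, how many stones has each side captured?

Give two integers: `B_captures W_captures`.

Answer: 0 1

Derivation:
Move 1: B@(3,2) -> caps B=0 W=0
Move 2: W@(0,1) -> caps B=0 W=0
Move 3: B@(1,3) -> caps B=0 W=0
Move 4: W@(1,1) -> caps B=0 W=0
Move 5: B@(0,0) -> caps B=0 W=0
Move 6: W@(1,0) -> caps B=0 W=1
Move 7: B@(4,4) -> caps B=0 W=1
Move 8: W@(3,3) -> caps B=0 W=1
Move 9: B@(3,1) -> caps B=0 W=1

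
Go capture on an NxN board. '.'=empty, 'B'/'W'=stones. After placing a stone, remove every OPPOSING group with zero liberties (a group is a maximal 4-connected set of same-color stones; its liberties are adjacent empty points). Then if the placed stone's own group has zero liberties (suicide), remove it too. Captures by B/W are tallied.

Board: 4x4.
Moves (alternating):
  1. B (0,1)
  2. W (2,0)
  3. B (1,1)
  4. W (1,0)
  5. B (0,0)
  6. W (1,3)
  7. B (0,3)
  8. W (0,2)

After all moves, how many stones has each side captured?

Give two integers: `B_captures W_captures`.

Answer: 0 1

Derivation:
Move 1: B@(0,1) -> caps B=0 W=0
Move 2: W@(2,0) -> caps B=0 W=0
Move 3: B@(1,1) -> caps B=0 W=0
Move 4: W@(1,0) -> caps B=0 W=0
Move 5: B@(0,0) -> caps B=0 W=0
Move 6: W@(1,3) -> caps B=0 W=0
Move 7: B@(0,3) -> caps B=0 W=0
Move 8: W@(0,2) -> caps B=0 W=1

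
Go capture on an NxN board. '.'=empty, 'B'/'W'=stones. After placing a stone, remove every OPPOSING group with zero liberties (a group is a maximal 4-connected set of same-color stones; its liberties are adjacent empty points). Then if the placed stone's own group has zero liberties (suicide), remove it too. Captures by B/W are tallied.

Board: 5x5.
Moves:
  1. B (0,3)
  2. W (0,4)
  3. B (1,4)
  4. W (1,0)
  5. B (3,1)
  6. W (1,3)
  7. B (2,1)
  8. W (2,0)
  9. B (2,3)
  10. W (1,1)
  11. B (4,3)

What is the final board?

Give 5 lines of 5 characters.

Answer: ...B.
WW.WB
WB.B.
.B...
...B.

Derivation:
Move 1: B@(0,3) -> caps B=0 W=0
Move 2: W@(0,4) -> caps B=0 W=0
Move 3: B@(1,4) -> caps B=1 W=0
Move 4: W@(1,0) -> caps B=1 W=0
Move 5: B@(3,1) -> caps B=1 W=0
Move 6: W@(1,3) -> caps B=1 W=0
Move 7: B@(2,1) -> caps B=1 W=0
Move 8: W@(2,0) -> caps B=1 W=0
Move 9: B@(2,3) -> caps B=1 W=0
Move 10: W@(1,1) -> caps B=1 W=0
Move 11: B@(4,3) -> caps B=1 W=0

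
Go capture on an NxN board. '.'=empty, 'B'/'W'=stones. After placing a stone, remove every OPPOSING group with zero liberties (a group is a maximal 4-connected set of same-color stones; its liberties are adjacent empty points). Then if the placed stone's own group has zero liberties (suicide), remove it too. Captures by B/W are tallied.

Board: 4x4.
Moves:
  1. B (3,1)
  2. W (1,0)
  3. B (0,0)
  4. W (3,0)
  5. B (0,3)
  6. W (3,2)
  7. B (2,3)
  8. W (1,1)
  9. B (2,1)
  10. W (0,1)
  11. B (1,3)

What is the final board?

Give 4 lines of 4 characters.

Answer: .W.B
WW.B
.B.B
WBW.

Derivation:
Move 1: B@(3,1) -> caps B=0 W=0
Move 2: W@(1,0) -> caps B=0 W=0
Move 3: B@(0,0) -> caps B=0 W=0
Move 4: W@(3,0) -> caps B=0 W=0
Move 5: B@(0,3) -> caps B=0 W=0
Move 6: W@(3,2) -> caps B=0 W=0
Move 7: B@(2,3) -> caps B=0 W=0
Move 8: W@(1,1) -> caps B=0 W=0
Move 9: B@(2,1) -> caps B=0 W=0
Move 10: W@(0,1) -> caps B=0 W=1
Move 11: B@(1,3) -> caps B=0 W=1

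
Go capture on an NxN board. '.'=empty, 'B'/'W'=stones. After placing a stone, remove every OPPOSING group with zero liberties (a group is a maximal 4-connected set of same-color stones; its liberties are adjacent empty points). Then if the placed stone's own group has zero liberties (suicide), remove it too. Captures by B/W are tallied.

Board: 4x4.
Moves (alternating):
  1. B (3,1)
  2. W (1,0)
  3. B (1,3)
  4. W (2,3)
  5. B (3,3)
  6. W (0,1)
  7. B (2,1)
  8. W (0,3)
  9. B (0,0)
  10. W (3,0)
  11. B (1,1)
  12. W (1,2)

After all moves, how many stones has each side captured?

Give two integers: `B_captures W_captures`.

Move 1: B@(3,1) -> caps B=0 W=0
Move 2: W@(1,0) -> caps B=0 W=0
Move 3: B@(1,3) -> caps B=0 W=0
Move 4: W@(2,3) -> caps B=0 W=0
Move 5: B@(3,3) -> caps B=0 W=0
Move 6: W@(0,1) -> caps B=0 W=0
Move 7: B@(2,1) -> caps B=0 W=0
Move 8: W@(0,3) -> caps B=0 W=0
Move 9: B@(0,0) -> caps B=0 W=0
Move 10: W@(3,0) -> caps B=0 W=0
Move 11: B@(1,1) -> caps B=0 W=0
Move 12: W@(1,2) -> caps B=0 W=1

Answer: 0 1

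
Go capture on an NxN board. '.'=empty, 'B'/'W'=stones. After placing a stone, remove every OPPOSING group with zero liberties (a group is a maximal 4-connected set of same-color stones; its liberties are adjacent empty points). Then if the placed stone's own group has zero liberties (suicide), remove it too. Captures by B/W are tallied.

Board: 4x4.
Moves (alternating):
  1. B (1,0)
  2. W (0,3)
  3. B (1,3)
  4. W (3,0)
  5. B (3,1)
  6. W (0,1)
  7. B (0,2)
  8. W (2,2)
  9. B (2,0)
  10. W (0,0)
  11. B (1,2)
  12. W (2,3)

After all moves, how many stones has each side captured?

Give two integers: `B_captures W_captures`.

Answer: 2 0

Derivation:
Move 1: B@(1,0) -> caps B=0 W=0
Move 2: W@(0,3) -> caps B=0 W=0
Move 3: B@(1,3) -> caps B=0 W=0
Move 4: W@(3,0) -> caps B=0 W=0
Move 5: B@(3,1) -> caps B=0 W=0
Move 6: W@(0,1) -> caps B=0 W=0
Move 7: B@(0,2) -> caps B=1 W=0
Move 8: W@(2,2) -> caps B=1 W=0
Move 9: B@(2,0) -> caps B=2 W=0
Move 10: W@(0,0) -> caps B=2 W=0
Move 11: B@(1,2) -> caps B=2 W=0
Move 12: W@(2,3) -> caps B=2 W=0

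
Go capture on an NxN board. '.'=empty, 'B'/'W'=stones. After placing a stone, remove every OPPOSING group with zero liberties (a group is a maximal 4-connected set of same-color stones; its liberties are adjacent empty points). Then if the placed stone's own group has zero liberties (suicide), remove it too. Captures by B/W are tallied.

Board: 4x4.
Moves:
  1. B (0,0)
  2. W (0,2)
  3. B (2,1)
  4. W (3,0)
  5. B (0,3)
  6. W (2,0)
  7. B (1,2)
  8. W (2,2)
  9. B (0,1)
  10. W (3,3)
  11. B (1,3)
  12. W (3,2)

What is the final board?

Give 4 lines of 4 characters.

Move 1: B@(0,0) -> caps B=0 W=0
Move 2: W@(0,2) -> caps B=0 W=0
Move 3: B@(2,1) -> caps B=0 W=0
Move 4: W@(3,0) -> caps B=0 W=0
Move 5: B@(0,3) -> caps B=0 W=0
Move 6: W@(2,0) -> caps B=0 W=0
Move 7: B@(1,2) -> caps B=0 W=0
Move 8: W@(2,2) -> caps B=0 W=0
Move 9: B@(0,1) -> caps B=1 W=0
Move 10: W@(3,3) -> caps B=1 W=0
Move 11: B@(1,3) -> caps B=1 W=0
Move 12: W@(3,2) -> caps B=1 W=0

Answer: BB.B
..BB
WBW.
W.WW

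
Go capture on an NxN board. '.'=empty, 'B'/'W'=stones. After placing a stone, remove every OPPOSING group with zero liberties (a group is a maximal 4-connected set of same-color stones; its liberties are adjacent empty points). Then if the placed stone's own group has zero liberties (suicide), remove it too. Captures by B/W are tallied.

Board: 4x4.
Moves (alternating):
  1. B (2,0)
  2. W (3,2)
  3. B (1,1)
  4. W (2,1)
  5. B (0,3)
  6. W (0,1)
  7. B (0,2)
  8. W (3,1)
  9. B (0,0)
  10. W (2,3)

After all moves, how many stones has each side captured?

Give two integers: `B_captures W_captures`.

Answer: 1 0

Derivation:
Move 1: B@(2,0) -> caps B=0 W=0
Move 2: W@(3,2) -> caps B=0 W=0
Move 3: B@(1,1) -> caps B=0 W=0
Move 4: W@(2,1) -> caps B=0 W=0
Move 5: B@(0,3) -> caps B=0 W=0
Move 6: W@(0,1) -> caps B=0 W=0
Move 7: B@(0,2) -> caps B=0 W=0
Move 8: W@(3,1) -> caps B=0 W=0
Move 9: B@(0,0) -> caps B=1 W=0
Move 10: W@(2,3) -> caps B=1 W=0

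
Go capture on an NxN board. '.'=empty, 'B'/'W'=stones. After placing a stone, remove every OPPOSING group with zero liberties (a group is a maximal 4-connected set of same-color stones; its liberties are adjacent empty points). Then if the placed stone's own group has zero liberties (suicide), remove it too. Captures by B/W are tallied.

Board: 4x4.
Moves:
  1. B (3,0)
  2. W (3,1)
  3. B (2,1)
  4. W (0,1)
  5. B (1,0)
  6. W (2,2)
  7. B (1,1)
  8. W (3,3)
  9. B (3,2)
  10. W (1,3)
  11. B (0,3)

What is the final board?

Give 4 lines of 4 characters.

Answer: .W.B
BB.W
.BW.
B.BW

Derivation:
Move 1: B@(3,0) -> caps B=0 W=0
Move 2: W@(3,1) -> caps B=0 W=0
Move 3: B@(2,1) -> caps B=0 W=0
Move 4: W@(0,1) -> caps B=0 W=0
Move 5: B@(1,0) -> caps B=0 W=0
Move 6: W@(2,2) -> caps B=0 W=0
Move 7: B@(1,1) -> caps B=0 W=0
Move 8: W@(3,3) -> caps B=0 W=0
Move 9: B@(3,2) -> caps B=1 W=0
Move 10: W@(1,3) -> caps B=1 W=0
Move 11: B@(0,3) -> caps B=1 W=0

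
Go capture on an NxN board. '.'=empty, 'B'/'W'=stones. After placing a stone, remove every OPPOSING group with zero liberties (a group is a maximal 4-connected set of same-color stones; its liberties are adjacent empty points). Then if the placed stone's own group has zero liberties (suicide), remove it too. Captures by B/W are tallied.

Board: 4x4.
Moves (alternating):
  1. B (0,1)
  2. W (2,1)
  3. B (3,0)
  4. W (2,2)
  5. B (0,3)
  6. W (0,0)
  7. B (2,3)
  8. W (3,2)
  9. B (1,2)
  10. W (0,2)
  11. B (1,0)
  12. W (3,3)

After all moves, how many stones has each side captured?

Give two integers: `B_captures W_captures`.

Answer: 1 0

Derivation:
Move 1: B@(0,1) -> caps B=0 W=0
Move 2: W@(2,1) -> caps B=0 W=0
Move 3: B@(3,0) -> caps B=0 W=0
Move 4: W@(2,2) -> caps B=0 W=0
Move 5: B@(0,3) -> caps B=0 W=0
Move 6: W@(0,0) -> caps B=0 W=0
Move 7: B@(2,3) -> caps B=0 W=0
Move 8: W@(3,2) -> caps B=0 W=0
Move 9: B@(1,2) -> caps B=0 W=0
Move 10: W@(0,2) -> caps B=0 W=0
Move 11: B@(1,0) -> caps B=1 W=0
Move 12: W@(3,3) -> caps B=1 W=0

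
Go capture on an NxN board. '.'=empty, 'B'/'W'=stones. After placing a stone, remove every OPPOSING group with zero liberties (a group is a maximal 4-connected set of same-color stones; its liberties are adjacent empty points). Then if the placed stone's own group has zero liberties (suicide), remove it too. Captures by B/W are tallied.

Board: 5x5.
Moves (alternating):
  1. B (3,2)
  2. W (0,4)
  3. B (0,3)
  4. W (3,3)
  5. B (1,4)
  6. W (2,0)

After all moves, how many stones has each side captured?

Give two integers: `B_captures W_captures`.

Move 1: B@(3,2) -> caps B=0 W=0
Move 2: W@(0,4) -> caps B=0 W=0
Move 3: B@(0,3) -> caps B=0 W=0
Move 4: W@(3,3) -> caps B=0 W=0
Move 5: B@(1,4) -> caps B=1 W=0
Move 6: W@(2,0) -> caps B=1 W=0

Answer: 1 0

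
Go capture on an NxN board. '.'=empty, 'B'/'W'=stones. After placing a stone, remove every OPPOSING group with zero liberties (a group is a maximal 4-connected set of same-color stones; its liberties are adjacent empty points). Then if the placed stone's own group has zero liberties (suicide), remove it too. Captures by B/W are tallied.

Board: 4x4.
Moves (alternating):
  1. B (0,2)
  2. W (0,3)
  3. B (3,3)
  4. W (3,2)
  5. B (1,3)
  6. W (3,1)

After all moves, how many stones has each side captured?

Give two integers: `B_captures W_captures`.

Answer: 1 0

Derivation:
Move 1: B@(0,2) -> caps B=0 W=0
Move 2: W@(0,3) -> caps B=0 W=0
Move 3: B@(3,3) -> caps B=0 W=0
Move 4: W@(3,2) -> caps B=0 W=0
Move 5: B@(1,3) -> caps B=1 W=0
Move 6: W@(3,1) -> caps B=1 W=0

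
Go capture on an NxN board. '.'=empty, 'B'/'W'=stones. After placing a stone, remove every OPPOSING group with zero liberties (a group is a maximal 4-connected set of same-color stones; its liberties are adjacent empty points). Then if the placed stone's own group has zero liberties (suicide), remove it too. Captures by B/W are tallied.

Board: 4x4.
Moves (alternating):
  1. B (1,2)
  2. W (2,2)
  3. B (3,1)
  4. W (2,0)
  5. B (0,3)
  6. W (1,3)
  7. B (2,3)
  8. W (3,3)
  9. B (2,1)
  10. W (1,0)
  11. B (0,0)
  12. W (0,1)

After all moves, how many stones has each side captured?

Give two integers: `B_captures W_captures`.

Answer: 1 1

Derivation:
Move 1: B@(1,2) -> caps B=0 W=0
Move 2: W@(2,2) -> caps B=0 W=0
Move 3: B@(3,1) -> caps B=0 W=0
Move 4: W@(2,0) -> caps B=0 W=0
Move 5: B@(0,3) -> caps B=0 W=0
Move 6: W@(1,3) -> caps B=0 W=0
Move 7: B@(2,3) -> caps B=1 W=0
Move 8: W@(3,3) -> caps B=1 W=0
Move 9: B@(2,1) -> caps B=1 W=0
Move 10: W@(1,0) -> caps B=1 W=0
Move 11: B@(0,0) -> caps B=1 W=0
Move 12: W@(0,1) -> caps B=1 W=1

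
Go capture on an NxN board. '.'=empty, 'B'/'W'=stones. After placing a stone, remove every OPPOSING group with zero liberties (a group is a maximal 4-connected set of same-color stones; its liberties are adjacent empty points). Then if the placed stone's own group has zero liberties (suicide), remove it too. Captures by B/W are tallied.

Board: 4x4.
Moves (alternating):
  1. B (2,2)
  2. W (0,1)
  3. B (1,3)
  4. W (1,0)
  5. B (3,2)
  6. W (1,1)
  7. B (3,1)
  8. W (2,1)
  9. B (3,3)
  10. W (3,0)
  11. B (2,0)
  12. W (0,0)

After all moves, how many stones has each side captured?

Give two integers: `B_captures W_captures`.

Answer: 1 0

Derivation:
Move 1: B@(2,2) -> caps B=0 W=0
Move 2: W@(0,1) -> caps B=0 W=0
Move 3: B@(1,3) -> caps B=0 W=0
Move 4: W@(1,0) -> caps B=0 W=0
Move 5: B@(3,2) -> caps B=0 W=0
Move 6: W@(1,1) -> caps B=0 W=0
Move 7: B@(3,1) -> caps B=0 W=0
Move 8: W@(2,1) -> caps B=0 W=0
Move 9: B@(3,3) -> caps B=0 W=0
Move 10: W@(3,0) -> caps B=0 W=0
Move 11: B@(2,0) -> caps B=1 W=0
Move 12: W@(0,0) -> caps B=1 W=0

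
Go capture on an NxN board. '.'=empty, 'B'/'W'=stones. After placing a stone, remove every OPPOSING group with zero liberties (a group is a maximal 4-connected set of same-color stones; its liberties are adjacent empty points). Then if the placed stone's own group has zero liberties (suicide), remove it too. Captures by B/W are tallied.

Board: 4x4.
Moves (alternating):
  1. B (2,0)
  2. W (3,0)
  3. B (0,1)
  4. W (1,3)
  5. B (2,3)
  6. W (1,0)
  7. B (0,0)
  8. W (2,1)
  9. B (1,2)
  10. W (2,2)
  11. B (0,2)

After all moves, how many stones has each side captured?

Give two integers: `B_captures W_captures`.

Move 1: B@(2,0) -> caps B=0 W=0
Move 2: W@(3,0) -> caps B=0 W=0
Move 3: B@(0,1) -> caps B=0 W=0
Move 4: W@(1,3) -> caps B=0 W=0
Move 5: B@(2,3) -> caps B=0 W=0
Move 6: W@(1,0) -> caps B=0 W=0
Move 7: B@(0,0) -> caps B=0 W=0
Move 8: W@(2,1) -> caps B=0 W=1
Move 9: B@(1,2) -> caps B=0 W=1
Move 10: W@(2,2) -> caps B=0 W=1
Move 11: B@(0,2) -> caps B=0 W=1

Answer: 0 1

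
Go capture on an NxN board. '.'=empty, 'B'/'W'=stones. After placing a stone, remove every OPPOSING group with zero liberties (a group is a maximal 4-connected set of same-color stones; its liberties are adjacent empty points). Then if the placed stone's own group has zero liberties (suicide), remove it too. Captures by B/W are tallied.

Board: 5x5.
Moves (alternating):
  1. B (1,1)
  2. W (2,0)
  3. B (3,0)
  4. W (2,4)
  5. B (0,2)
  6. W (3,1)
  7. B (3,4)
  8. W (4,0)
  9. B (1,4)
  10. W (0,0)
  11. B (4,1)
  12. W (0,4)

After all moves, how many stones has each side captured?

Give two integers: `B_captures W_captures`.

Answer: 0 1

Derivation:
Move 1: B@(1,1) -> caps B=0 W=0
Move 2: W@(2,0) -> caps B=0 W=0
Move 3: B@(3,0) -> caps B=0 W=0
Move 4: W@(2,4) -> caps B=0 W=0
Move 5: B@(0,2) -> caps B=0 W=0
Move 6: W@(3,1) -> caps B=0 W=0
Move 7: B@(3,4) -> caps B=0 W=0
Move 8: W@(4,0) -> caps B=0 W=1
Move 9: B@(1,4) -> caps B=0 W=1
Move 10: W@(0,0) -> caps B=0 W=1
Move 11: B@(4,1) -> caps B=0 W=1
Move 12: W@(0,4) -> caps B=0 W=1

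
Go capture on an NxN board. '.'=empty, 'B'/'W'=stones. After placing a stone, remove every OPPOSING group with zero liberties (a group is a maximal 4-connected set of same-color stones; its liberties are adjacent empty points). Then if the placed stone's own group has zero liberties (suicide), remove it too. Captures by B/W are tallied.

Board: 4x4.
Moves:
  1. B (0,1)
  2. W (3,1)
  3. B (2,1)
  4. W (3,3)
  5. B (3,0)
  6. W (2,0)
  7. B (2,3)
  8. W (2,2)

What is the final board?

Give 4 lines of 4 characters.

Move 1: B@(0,1) -> caps B=0 W=0
Move 2: W@(3,1) -> caps B=0 W=0
Move 3: B@(2,1) -> caps B=0 W=0
Move 4: W@(3,3) -> caps B=0 W=0
Move 5: B@(3,0) -> caps B=0 W=0
Move 6: W@(2,0) -> caps B=0 W=1
Move 7: B@(2,3) -> caps B=0 W=1
Move 8: W@(2,2) -> caps B=0 W=1

Answer: .B..
....
WBWB
.W.W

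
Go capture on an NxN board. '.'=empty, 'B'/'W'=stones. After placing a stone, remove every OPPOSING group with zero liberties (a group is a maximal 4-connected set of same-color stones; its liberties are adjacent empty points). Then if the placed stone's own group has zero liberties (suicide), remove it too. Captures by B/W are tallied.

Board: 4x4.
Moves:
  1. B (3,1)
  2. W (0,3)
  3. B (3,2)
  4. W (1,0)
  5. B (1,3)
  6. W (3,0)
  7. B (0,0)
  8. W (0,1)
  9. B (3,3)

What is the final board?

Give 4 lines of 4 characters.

Answer: .W.W
W..B
....
WBBB

Derivation:
Move 1: B@(3,1) -> caps B=0 W=0
Move 2: W@(0,3) -> caps B=0 W=0
Move 3: B@(3,2) -> caps B=0 W=0
Move 4: W@(1,0) -> caps B=0 W=0
Move 5: B@(1,3) -> caps B=0 W=0
Move 6: W@(3,0) -> caps B=0 W=0
Move 7: B@(0,0) -> caps B=0 W=0
Move 8: W@(0,1) -> caps B=0 W=1
Move 9: B@(3,3) -> caps B=0 W=1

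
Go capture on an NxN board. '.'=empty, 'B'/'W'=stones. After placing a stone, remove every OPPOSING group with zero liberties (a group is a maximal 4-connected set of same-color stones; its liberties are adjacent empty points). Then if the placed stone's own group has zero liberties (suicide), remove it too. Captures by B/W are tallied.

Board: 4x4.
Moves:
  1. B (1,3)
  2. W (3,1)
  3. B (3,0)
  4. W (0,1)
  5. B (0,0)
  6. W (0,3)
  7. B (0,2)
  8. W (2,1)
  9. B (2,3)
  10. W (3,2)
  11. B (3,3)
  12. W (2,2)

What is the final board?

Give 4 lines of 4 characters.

Move 1: B@(1,3) -> caps B=0 W=0
Move 2: W@(3,1) -> caps B=0 W=0
Move 3: B@(3,0) -> caps B=0 W=0
Move 4: W@(0,1) -> caps B=0 W=0
Move 5: B@(0,0) -> caps B=0 W=0
Move 6: W@(0,3) -> caps B=0 W=0
Move 7: B@(0,2) -> caps B=1 W=0
Move 8: W@(2,1) -> caps B=1 W=0
Move 9: B@(2,3) -> caps B=1 W=0
Move 10: W@(3,2) -> caps B=1 W=0
Move 11: B@(3,3) -> caps B=1 W=0
Move 12: W@(2,2) -> caps B=1 W=0

Answer: BWB.
...B
.WWB
BWWB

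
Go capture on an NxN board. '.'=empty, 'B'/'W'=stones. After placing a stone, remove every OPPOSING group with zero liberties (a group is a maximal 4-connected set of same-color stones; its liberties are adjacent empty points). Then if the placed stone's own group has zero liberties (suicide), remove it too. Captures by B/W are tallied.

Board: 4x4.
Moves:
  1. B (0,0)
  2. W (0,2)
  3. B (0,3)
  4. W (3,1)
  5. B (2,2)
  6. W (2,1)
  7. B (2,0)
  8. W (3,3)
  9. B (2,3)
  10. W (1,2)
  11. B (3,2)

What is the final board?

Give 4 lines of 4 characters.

Answer: B.WB
..W.
BWBB
.WB.

Derivation:
Move 1: B@(0,0) -> caps B=0 W=0
Move 2: W@(0,2) -> caps B=0 W=0
Move 3: B@(0,3) -> caps B=0 W=0
Move 4: W@(3,1) -> caps B=0 W=0
Move 5: B@(2,2) -> caps B=0 W=0
Move 6: W@(2,1) -> caps B=0 W=0
Move 7: B@(2,0) -> caps B=0 W=0
Move 8: W@(3,3) -> caps B=0 W=0
Move 9: B@(2,3) -> caps B=0 W=0
Move 10: W@(1,2) -> caps B=0 W=0
Move 11: B@(3,2) -> caps B=1 W=0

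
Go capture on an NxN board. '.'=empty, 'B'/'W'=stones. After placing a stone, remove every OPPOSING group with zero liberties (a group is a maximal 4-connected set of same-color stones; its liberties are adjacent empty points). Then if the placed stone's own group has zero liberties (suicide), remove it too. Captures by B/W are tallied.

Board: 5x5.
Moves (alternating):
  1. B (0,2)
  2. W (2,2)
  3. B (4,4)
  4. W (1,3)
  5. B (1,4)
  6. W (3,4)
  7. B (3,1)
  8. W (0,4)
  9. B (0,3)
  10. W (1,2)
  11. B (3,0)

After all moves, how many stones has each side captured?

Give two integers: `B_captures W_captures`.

Answer: 1 0

Derivation:
Move 1: B@(0,2) -> caps B=0 W=0
Move 2: W@(2,2) -> caps B=0 W=0
Move 3: B@(4,4) -> caps B=0 W=0
Move 4: W@(1,3) -> caps B=0 W=0
Move 5: B@(1,4) -> caps B=0 W=0
Move 6: W@(3,4) -> caps B=0 W=0
Move 7: B@(3,1) -> caps B=0 W=0
Move 8: W@(0,4) -> caps B=0 W=0
Move 9: B@(0,3) -> caps B=1 W=0
Move 10: W@(1,2) -> caps B=1 W=0
Move 11: B@(3,0) -> caps B=1 W=0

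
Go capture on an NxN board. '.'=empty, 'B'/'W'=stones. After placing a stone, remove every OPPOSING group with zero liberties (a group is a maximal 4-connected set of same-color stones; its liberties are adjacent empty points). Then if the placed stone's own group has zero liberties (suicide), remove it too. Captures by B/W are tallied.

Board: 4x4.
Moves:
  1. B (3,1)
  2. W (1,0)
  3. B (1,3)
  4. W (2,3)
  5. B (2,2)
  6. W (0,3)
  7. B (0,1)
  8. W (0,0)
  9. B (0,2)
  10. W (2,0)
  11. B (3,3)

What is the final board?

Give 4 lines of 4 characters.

Answer: WBB.
W..B
W.B.
.B.B

Derivation:
Move 1: B@(3,1) -> caps B=0 W=0
Move 2: W@(1,0) -> caps B=0 W=0
Move 3: B@(1,3) -> caps B=0 W=0
Move 4: W@(2,3) -> caps B=0 W=0
Move 5: B@(2,2) -> caps B=0 W=0
Move 6: W@(0,3) -> caps B=0 W=0
Move 7: B@(0,1) -> caps B=0 W=0
Move 8: W@(0,0) -> caps B=0 W=0
Move 9: B@(0,2) -> caps B=1 W=0
Move 10: W@(2,0) -> caps B=1 W=0
Move 11: B@(3,3) -> caps B=2 W=0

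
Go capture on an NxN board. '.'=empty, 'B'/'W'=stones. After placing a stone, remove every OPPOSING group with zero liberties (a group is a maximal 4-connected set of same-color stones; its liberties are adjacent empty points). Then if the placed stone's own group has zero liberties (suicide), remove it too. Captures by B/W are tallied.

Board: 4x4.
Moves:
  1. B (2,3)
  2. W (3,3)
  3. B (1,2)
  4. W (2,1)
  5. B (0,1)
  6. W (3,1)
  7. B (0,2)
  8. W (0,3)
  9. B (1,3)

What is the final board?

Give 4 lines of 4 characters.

Move 1: B@(2,3) -> caps B=0 W=0
Move 2: W@(3,3) -> caps B=0 W=0
Move 3: B@(1,2) -> caps B=0 W=0
Move 4: W@(2,1) -> caps B=0 W=0
Move 5: B@(0,1) -> caps B=0 W=0
Move 6: W@(3,1) -> caps B=0 W=0
Move 7: B@(0,2) -> caps B=0 W=0
Move 8: W@(0,3) -> caps B=0 W=0
Move 9: B@(1,3) -> caps B=1 W=0

Answer: .BB.
..BB
.W.B
.W.W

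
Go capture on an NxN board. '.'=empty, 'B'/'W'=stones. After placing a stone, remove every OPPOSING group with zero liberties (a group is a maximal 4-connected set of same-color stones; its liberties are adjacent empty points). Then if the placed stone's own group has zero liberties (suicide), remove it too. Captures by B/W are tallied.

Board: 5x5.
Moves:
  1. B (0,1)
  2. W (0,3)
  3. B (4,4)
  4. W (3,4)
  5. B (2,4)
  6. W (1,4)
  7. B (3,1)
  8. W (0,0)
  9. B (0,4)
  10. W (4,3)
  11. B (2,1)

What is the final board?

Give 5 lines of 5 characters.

Move 1: B@(0,1) -> caps B=0 W=0
Move 2: W@(0,3) -> caps B=0 W=0
Move 3: B@(4,4) -> caps B=0 W=0
Move 4: W@(3,4) -> caps B=0 W=0
Move 5: B@(2,4) -> caps B=0 W=0
Move 6: W@(1,4) -> caps B=0 W=0
Move 7: B@(3,1) -> caps B=0 W=0
Move 8: W@(0,0) -> caps B=0 W=0
Move 9: B@(0,4) -> caps B=0 W=0
Move 10: W@(4,3) -> caps B=0 W=1
Move 11: B@(2,1) -> caps B=0 W=1

Answer: WB.W.
....W
.B..B
.B..W
...W.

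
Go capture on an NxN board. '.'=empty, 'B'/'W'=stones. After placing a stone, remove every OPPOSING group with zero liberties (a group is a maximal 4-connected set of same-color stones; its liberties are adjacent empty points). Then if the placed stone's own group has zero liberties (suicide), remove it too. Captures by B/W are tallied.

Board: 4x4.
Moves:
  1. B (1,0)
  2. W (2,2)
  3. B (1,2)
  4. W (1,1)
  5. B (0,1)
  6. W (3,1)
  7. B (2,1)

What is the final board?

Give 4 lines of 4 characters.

Move 1: B@(1,0) -> caps B=0 W=0
Move 2: W@(2,2) -> caps B=0 W=0
Move 3: B@(1,2) -> caps B=0 W=0
Move 4: W@(1,1) -> caps B=0 W=0
Move 5: B@(0,1) -> caps B=0 W=0
Move 6: W@(3,1) -> caps B=0 W=0
Move 7: B@(2,1) -> caps B=1 W=0

Answer: .B..
B.B.
.BW.
.W..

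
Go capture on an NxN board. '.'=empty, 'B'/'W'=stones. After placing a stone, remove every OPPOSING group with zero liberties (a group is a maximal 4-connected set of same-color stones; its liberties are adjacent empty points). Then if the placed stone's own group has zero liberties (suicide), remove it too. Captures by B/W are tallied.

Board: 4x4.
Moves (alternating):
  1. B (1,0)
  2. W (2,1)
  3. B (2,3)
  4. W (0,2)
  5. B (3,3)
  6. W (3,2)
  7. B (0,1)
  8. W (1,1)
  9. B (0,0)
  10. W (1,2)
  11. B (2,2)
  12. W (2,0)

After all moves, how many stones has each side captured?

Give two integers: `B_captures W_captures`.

Move 1: B@(1,0) -> caps B=0 W=0
Move 2: W@(2,1) -> caps B=0 W=0
Move 3: B@(2,3) -> caps B=0 W=0
Move 4: W@(0,2) -> caps B=0 W=0
Move 5: B@(3,3) -> caps B=0 W=0
Move 6: W@(3,2) -> caps B=0 W=0
Move 7: B@(0,1) -> caps B=0 W=0
Move 8: W@(1,1) -> caps B=0 W=0
Move 9: B@(0,0) -> caps B=0 W=0
Move 10: W@(1,2) -> caps B=0 W=0
Move 11: B@(2,2) -> caps B=0 W=0
Move 12: W@(2,0) -> caps B=0 W=3

Answer: 0 3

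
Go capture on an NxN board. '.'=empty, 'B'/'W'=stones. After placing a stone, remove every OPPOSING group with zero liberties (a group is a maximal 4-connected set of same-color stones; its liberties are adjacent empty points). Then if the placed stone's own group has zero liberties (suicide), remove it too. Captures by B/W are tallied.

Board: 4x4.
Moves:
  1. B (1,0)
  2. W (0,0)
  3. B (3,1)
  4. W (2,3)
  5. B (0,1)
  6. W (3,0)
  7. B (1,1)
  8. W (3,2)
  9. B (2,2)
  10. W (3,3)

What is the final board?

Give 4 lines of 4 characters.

Answer: .B..
BB..
..BW
WBWW

Derivation:
Move 1: B@(1,0) -> caps B=0 W=0
Move 2: W@(0,0) -> caps B=0 W=0
Move 3: B@(3,1) -> caps B=0 W=0
Move 4: W@(2,3) -> caps B=0 W=0
Move 5: B@(0,1) -> caps B=1 W=0
Move 6: W@(3,0) -> caps B=1 W=0
Move 7: B@(1,1) -> caps B=1 W=0
Move 8: W@(3,2) -> caps B=1 W=0
Move 9: B@(2,2) -> caps B=1 W=0
Move 10: W@(3,3) -> caps B=1 W=0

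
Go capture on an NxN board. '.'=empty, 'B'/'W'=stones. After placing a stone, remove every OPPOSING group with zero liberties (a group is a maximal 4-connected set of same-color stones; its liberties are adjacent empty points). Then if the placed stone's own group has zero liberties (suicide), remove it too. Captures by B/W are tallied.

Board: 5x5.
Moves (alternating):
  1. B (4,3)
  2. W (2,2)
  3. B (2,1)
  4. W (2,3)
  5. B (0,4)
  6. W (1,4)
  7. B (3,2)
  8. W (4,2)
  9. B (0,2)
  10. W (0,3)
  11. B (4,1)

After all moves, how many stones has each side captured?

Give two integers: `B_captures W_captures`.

Answer: 1 1

Derivation:
Move 1: B@(4,3) -> caps B=0 W=0
Move 2: W@(2,2) -> caps B=0 W=0
Move 3: B@(2,1) -> caps B=0 W=0
Move 4: W@(2,3) -> caps B=0 W=0
Move 5: B@(0,4) -> caps B=0 W=0
Move 6: W@(1,4) -> caps B=0 W=0
Move 7: B@(3,2) -> caps B=0 W=0
Move 8: W@(4,2) -> caps B=0 W=0
Move 9: B@(0,2) -> caps B=0 W=0
Move 10: W@(0,3) -> caps B=0 W=1
Move 11: B@(4,1) -> caps B=1 W=1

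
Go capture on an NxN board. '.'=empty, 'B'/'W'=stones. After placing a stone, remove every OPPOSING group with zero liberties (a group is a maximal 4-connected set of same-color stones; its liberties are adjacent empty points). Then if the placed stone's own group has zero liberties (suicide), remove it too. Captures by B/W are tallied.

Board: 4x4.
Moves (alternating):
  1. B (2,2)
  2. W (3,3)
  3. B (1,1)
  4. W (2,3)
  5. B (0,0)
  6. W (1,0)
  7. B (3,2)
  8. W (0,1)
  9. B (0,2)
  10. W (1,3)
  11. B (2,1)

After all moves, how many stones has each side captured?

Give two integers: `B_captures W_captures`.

Move 1: B@(2,2) -> caps B=0 W=0
Move 2: W@(3,3) -> caps B=0 W=0
Move 3: B@(1,1) -> caps B=0 W=0
Move 4: W@(2,3) -> caps B=0 W=0
Move 5: B@(0,0) -> caps B=0 W=0
Move 6: W@(1,0) -> caps B=0 W=0
Move 7: B@(3,2) -> caps B=0 W=0
Move 8: W@(0,1) -> caps B=0 W=1
Move 9: B@(0,2) -> caps B=0 W=1
Move 10: W@(1,3) -> caps B=0 W=1
Move 11: B@(2,1) -> caps B=0 W=1

Answer: 0 1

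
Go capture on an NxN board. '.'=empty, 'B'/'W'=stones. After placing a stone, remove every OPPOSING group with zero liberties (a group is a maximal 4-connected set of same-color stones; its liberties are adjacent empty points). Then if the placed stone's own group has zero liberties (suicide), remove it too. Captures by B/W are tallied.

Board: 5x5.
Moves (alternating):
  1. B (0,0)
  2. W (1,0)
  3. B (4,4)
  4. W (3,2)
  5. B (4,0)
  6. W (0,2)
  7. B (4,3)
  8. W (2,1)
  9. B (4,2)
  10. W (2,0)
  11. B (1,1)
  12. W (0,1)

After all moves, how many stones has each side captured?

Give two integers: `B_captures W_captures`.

Move 1: B@(0,0) -> caps B=0 W=0
Move 2: W@(1,0) -> caps B=0 W=0
Move 3: B@(4,4) -> caps B=0 W=0
Move 4: W@(3,2) -> caps B=0 W=0
Move 5: B@(4,0) -> caps B=0 W=0
Move 6: W@(0,2) -> caps B=0 W=0
Move 7: B@(4,3) -> caps B=0 W=0
Move 8: W@(2,1) -> caps B=0 W=0
Move 9: B@(4,2) -> caps B=0 W=0
Move 10: W@(2,0) -> caps B=0 W=0
Move 11: B@(1,1) -> caps B=0 W=0
Move 12: W@(0,1) -> caps B=0 W=1

Answer: 0 1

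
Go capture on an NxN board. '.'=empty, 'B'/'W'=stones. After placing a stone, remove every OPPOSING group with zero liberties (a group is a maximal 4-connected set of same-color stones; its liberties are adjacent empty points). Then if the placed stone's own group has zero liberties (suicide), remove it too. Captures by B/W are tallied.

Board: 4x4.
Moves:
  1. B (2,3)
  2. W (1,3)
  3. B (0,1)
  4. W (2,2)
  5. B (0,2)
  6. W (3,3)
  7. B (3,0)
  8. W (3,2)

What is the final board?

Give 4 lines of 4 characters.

Answer: .BB.
...W
..W.
B.WW

Derivation:
Move 1: B@(2,3) -> caps B=0 W=0
Move 2: W@(1,3) -> caps B=0 W=0
Move 3: B@(0,1) -> caps B=0 W=0
Move 4: W@(2,2) -> caps B=0 W=0
Move 5: B@(0,2) -> caps B=0 W=0
Move 6: W@(3,3) -> caps B=0 W=1
Move 7: B@(3,0) -> caps B=0 W=1
Move 8: W@(3,2) -> caps B=0 W=1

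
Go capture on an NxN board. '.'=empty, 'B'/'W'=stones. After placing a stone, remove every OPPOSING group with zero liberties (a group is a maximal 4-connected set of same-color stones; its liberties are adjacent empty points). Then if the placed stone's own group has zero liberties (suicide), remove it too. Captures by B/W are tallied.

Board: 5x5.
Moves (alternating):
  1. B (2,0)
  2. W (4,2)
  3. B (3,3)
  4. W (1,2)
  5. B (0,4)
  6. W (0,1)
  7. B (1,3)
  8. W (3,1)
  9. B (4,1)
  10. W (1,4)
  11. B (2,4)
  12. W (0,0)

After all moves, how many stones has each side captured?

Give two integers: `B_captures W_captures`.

Answer: 1 0

Derivation:
Move 1: B@(2,0) -> caps B=0 W=0
Move 2: W@(4,2) -> caps B=0 W=0
Move 3: B@(3,3) -> caps B=0 W=0
Move 4: W@(1,2) -> caps B=0 W=0
Move 5: B@(0,4) -> caps B=0 W=0
Move 6: W@(0,1) -> caps B=0 W=0
Move 7: B@(1,3) -> caps B=0 W=0
Move 8: W@(3,1) -> caps B=0 W=0
Move 9: B@(4,1) -> caps B=0 W=0
Move 10: W@(1,4) -> caps B=0 W=0
Move 11: B@(2,4) -> caps B=1 W=0
Move 12: W@(0,0) -> caps B=1 W=0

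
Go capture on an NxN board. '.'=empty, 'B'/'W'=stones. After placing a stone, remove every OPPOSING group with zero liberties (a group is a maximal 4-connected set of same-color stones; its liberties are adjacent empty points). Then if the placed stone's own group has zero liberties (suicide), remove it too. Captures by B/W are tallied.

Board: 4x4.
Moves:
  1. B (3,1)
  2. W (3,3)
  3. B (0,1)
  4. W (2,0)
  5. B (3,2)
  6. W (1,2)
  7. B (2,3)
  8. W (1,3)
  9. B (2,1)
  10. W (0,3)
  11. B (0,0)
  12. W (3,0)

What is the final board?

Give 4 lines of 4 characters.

Answer: BB.W
..WW
WB.B
WBB.

Derivation:
Move 1: B@(3,1) -> caps B=0 W=0
Move 2: W@(3,3) -> caps B=0 W=0
Move 3: B@(0,1) -> caps B=0 W=0
Move 4: W@(2,0) -> caps B=0 W=0
Move 5: B@(3,2) -> caps B=0 W=0
Move 6: W@(1,2) -> caps B=0 W=0
Move 7: B@(2,3) -> caps B=1 W=0
Move 8: W@(1,3) -> caps B=1 W=0
Move 9: B@(2,1) -> caps B=1 W=0
Move 10: W@(0,3) -> caps B=1 W=0
Move 11: B@(0,0) -> caps B=1 W=0
Move 12: W@(3,0) -> caps B=1 W=0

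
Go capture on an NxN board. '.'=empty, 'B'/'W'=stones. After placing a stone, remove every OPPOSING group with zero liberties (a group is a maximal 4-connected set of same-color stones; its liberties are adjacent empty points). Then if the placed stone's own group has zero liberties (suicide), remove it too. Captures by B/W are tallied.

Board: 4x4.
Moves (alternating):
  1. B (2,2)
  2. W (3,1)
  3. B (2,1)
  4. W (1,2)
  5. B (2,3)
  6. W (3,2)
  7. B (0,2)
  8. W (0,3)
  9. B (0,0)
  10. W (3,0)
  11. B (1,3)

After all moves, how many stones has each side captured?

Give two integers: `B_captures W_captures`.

Move 1: B@(2,2) -> caps B=0 W=0
Move 2: W@(3,1) -> caps B=0 W=0
Move 3: B@(2,1) -> caps B=0 W=0
Move 4: W@(1,2) -> caps B=0 W=0
Move 5: B@(2,3) -> caps B=0 W=0
Move 6: W@(3,2) -> caps B=0 W=0
Move 7: B@(0,2) -> caps B=0 W=0
Move 8: W@(0,3) -> caps B=0 W=0
Move 9: B@(0,0) -> caps B=0 W=0
Move 10: W@(3,0) -> caps B=0 W=0
Move 11: B@(1,3) -> caps B=1 W=0

Answer: 1 0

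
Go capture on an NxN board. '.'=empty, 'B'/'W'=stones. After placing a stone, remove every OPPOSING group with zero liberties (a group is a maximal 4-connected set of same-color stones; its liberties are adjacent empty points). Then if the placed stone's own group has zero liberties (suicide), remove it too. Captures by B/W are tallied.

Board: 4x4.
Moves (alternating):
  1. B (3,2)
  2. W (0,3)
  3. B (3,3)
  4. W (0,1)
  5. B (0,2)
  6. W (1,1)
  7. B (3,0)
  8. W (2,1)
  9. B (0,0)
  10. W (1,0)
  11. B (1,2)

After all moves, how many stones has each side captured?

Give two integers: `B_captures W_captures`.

Answer: 0 1

Derivation:
Move 1: B@(3,2) -> caps B=0 W=0
Move 2: W@(0,3) -> caps B=0 W=0
Move 3: B@(3,3) -> caps B=0 W=0
Move 4: W@(0,1) -> caps B=0 W=0
Move 5: B@(0,2) -> caps B=0 W=0
Move 6: W@(1,1) -> caps B=0 W=0
Move 7: B@(3,0) -> caps B=0 W=0
Move 8: W@(2,1) -> caps B=0 W=0
Move 9: B@(0,0) -> caps B=0 W=0
Move 10: W@(1,0) -> caps B=0 W=1
Move 11: B@(1,2) -> caps B=0 W=1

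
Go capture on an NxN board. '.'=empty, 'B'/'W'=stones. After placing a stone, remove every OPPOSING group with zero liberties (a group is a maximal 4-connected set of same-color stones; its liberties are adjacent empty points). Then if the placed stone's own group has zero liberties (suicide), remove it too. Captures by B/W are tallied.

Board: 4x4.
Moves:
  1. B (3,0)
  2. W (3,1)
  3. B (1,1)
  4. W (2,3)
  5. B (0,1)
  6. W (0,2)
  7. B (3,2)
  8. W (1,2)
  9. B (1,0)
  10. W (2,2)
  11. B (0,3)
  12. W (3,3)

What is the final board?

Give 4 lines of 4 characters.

Move 1: B@(3,0) -> caps B=0 W=0
Move 2: W@(3,1) -> caps B=0 W=0
Move 3: B@(1,1) -> caps B=0 W=0
Move 4: W@(2,3) -> caps B=0 W=0
Move 5: B@(0,1) -> caps B=0 W=0
Move 6: W@(0,2) -> caps B=0 W=0
Move 7: B@(3,2) -> caps B=0 W=0
Move 8: W@(1,2) -> caps B=0 W=0
Move 9: B@(1,0) -> caps B=0 W=0
Move 10: W@(2,2) -> caps B=0 W=0
Move 11: B@(0,3) -> caps B=0 W=0
Move 12: W@(3,3) -> caps B=0 W=1

Answer: .BWB
BBW.
..WW
BW.W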